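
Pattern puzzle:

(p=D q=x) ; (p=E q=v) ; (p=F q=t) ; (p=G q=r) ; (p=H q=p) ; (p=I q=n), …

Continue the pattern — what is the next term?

P — letters move forward 1 place in the alphabet: D, E, F, G, H, I → J.
Q: letters move back 2 places in the alphabet; x, v, t, r, p, n → l.
Combining the parts gives (p=J q=l).

(p=J q=l)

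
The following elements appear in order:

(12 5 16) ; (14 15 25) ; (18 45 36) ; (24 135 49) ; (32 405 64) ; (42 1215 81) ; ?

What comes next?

First part: 12, 14, 18, 24, 32, 42 → 54 (differences are 2, 4, 6, … (increasing by 2 each time)).
Second part: ×3 each step, so 5, 15, 45, 135, 405, 1215 → 3645.
Third part: perfect squares: 4², 5², 6², …, so 16, 25, 36, 49, 64, 81 → 100.
Combining the parts gives (54 3645 100).

(54 3645 100)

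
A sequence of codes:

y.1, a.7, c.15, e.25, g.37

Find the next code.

i.51

Letter — letters move forward 2 places in the alphabet, wrapping Z→A: y, a, c, e, g → i.
Second component — differences are 6, 8, 10, … (increasing by 2 each time): 1, 7, 15, 25, 37 → 51.
Putting it together: i.51.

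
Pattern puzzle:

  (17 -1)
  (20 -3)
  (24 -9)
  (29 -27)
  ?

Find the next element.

(35 -81)

First component: differences are 3, 4, 5, … (increasing by 1 each time); 17, 20, 24, 29 → 35.
For the second component, ×3 each step: -1, -3, -9, -27 → -81.
So the next element is (35 -81).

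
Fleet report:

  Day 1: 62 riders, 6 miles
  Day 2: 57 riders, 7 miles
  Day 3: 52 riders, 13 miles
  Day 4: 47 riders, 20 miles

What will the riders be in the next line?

42

Riders goes 62, 57, 52, 47 → 42 (−5 each step).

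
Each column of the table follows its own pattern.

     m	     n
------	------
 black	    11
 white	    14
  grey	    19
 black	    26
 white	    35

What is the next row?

Column m: repeats black → white → grey, so black, white, grey, black, white → grey.
Column n: differences are 3, 5, 7, … (increasing by 2 each time), so 11, 14, 19, 26, 35 → 46.
Combining the parts gives grey  46.

grey  46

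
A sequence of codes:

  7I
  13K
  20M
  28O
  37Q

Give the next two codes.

First component: 7, 13, 20, 28, 37 → 47 → 58 (differences are 6, 7, 8, … (increasing by 1 each time)).
Letter — letters move forward 2 places in the alphabet: I, K, M, O, Q → S → U.
Putting the parts together: 47S and then 58U.

47S then 58U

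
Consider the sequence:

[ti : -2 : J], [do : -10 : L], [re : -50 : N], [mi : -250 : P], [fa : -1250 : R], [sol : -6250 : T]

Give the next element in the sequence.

[la : -31250 : V]

Note goes ti, do, re, mi, fa, sol → la (runs through the solfège scale do→ti).
For the second coordinate, ×5 each step: -2, -10, -50, -250, -1250, -6250 → -31250.
Letter: letters move forward 2 places in the alphabet, so J, L, N, P, R, T → V.
Putting it together: [la : -31250 : V].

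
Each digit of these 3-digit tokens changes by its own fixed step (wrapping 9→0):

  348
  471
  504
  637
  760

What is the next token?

First digit goes 3, 4, 5, 6, 7 → 8 (+1 each step, mod 10).
Second digit — +3 each step, mod 10: 4, 7, 0, 3, 6 → 9.
Third digit: 8, 1, 4, 7, 0 → 3 (+3 each step, mod 10).
Putting it together: 893.

893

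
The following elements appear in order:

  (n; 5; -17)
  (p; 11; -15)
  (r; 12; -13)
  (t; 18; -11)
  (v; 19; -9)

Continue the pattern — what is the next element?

(x; 25; -7)

Letter goes n, p, r, t, v → x (letters move forward 2 places in the alphabet).
For the second coordinate, alternating steps +6, +1, +6, +1, …: 5, 11, 12, 18, 19 → 25.
Third coordinate goes -17, -15, -13, -11, -9 → -7 (+2 each step).
So the next element is (x; 25; -7).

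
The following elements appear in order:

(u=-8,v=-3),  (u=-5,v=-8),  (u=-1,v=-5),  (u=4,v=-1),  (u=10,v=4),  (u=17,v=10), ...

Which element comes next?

U — differences are 3, 4, 5, … (increasing by 1 each time): -8, -5, -1, 4, 10, 17 → 25.
V: always the previous value of the u; -3, -8, -5, -1, 4, 10 → 17.
Combining the parts gives (u=25,v=17).

(u=25,v=17)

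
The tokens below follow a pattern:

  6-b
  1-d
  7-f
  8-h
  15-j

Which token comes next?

First component goes 6, 1, 7, 8, 15 → 23 (each term is the sum of the two before it).
Letter: letters move forward 2 places in the alphabet; b, d, f, h, j → l.
Putting it together: 23-l.

23-l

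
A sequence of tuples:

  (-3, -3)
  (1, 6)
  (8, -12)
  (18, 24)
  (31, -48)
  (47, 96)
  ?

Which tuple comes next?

(66, -192)

First part — differences are 4, 7, 10, … (increasing by 3 each time): -3, 1, 8, 18, 31, 47 → 66.
Second part — ×(-2) each step: -3, 6, -12, 24, -48, 96 → -192.
Combining the parts gives (66, -192).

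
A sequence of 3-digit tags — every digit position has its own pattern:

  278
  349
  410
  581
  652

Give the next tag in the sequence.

First digit — +1 each step, mod 10: 2, 3, 4, 5, 6 → 7.
Second digit: −3 each step, mod 10; 7, 4, 1, 8, 5 → 2.
Third digit — +1 each step, mod 10: 8, 9, 0, 1, 2 → 3.
So the next tag is 723.

723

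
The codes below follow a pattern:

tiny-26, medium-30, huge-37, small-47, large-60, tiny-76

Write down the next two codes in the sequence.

medium-95 then huge-117

Size goes tiny, medium, huge, small, large, tiny → medium → huge (repeats tiny → medium → huge → small → large).
Second component goes 26, 30, 37, 47, 60, 76 → 95 → 117 (differences are 4, 7, 10, … (increasing by 3 each time)).
So the next two codes are medium-95 and huge-117.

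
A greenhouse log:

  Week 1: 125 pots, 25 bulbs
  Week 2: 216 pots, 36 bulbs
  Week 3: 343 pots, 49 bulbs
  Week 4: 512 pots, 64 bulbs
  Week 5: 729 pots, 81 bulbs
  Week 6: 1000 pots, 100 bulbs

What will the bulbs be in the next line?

Bulbs: perfect squares: 5², 6², 7², …; 25, 36, 49, 64, 81, 100 → 121.

121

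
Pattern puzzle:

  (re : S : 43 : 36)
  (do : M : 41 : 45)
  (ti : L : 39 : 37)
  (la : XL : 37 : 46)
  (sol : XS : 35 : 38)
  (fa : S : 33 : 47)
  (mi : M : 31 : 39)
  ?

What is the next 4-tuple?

(re : L : 29 : 48)

Note — runs backward through the solfège scale do→ti: re, do, ti, la, sol, fa, mi → re.
For the size, repeats S → M → L → XL → XS: S, M, L, XL, XS, S, M → L.
Third part: 43, 41, 39, 37, 35, 33, 31 → 29 (−2 each step).
For the fourth part, alternating steps +9, −8, +9, −8, …: 36, 45, 37, 46, 38, 47, 39 → 48.
Putting it together: (re : L : 29 : 48).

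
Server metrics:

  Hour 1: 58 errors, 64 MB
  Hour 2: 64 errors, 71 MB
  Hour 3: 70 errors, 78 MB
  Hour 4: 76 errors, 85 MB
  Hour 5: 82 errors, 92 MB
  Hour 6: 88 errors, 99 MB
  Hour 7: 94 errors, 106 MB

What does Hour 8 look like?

Errors: 58, 64, 70, 76, 82, 88, 94 → 100 (+6 each step).
MB: +7 each step, so 64, 71, 78, 85, 92, 99, 106 → 113.
Combining the parts gives 100 errors, 113 MB.

100 errors, 113 MB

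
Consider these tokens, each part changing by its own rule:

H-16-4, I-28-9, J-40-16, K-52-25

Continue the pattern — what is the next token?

L-64-36

Letter: H, I, J, K → L (letters move forward 1 place in the alphabet).
Second component: +12 each step; 16, 28, 40, 52 → 64.
Third component: perfect squares: 2², 3², 4², …, so 4, 9, 16, 25 → 36.
So the next token is L-64-36.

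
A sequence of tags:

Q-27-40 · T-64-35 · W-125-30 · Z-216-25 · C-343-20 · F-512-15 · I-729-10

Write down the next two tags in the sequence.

L-1000-5 then O-1331-0

Letter goes Q, T, W, Z, C, F, I → L → O (letters move forward 3 places in the alphabet, wrapping Z→A).
Second component: perfect cubes: 3³, 4³, 5³, …; 27, 64, 125, 216, 343, 512, 729 → 1000 → 1331.
Third component: 40, 35, 30, 25, 20, 15, 10 → 5 → 0 (−5 each step).
Putting the parts together: L-1000-5 and then O-1331-0.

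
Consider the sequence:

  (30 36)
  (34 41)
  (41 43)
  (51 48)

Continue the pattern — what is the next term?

(64 50)

For the first entry, differences are 4, 7, 10, … (increasing by 3 each time): 30, 34, 41, 51 → 64.
Second entry — alternating steps +5, +2, +5, +2, …: 36, 41, 43, 48 → 50.
So the next term is (64 50).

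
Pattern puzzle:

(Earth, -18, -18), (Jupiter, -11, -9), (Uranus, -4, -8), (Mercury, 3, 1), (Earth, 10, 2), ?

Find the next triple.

Planet: repeats Earth → Jupiter → Uranus → Mercury, so Earth, Jupiter, Uranus, Mercury, Earth → Jupiter.
For the second part, +7 each step: -18, -11, -4, 3, 10 → 17.
Third part — alternating steps +9, +1, +9, +1, …: -18, -9, -8, 1, 2 → 11.
Putting it together: (Jupiter, 17, 11).

(Jupiter, 17, 11)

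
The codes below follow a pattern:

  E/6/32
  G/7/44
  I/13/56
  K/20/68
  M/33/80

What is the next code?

Letter: letters move forward 2 places in the alphabet, so E, G, I, K, M → O.
Second component — each term is the sum of the two before it: 6, 7, 13, 20, 33 → 53.
Third component: +12 each step, so 32, 44, 56, 68, 80 → 92.
Putting it together: O/53/92.

O/53/92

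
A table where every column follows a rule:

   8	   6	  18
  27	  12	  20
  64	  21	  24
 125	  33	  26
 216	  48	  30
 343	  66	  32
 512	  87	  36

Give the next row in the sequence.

First component: perfect cubes: 2³, 3³, 4³, …, so 8, 27, 64, 125, 216, 343, 512 → 729.
For the second component, differences are 6, 9, 12, … (increasing by 3 each time): 6, 12, 21, 33, 48, 66, 87 → 111.
Third component: alternating steps +2, +4, +2, +4, …; 18, 20, 24, 26, 30, 32, 36 → 38.
Putting it together: 729  111  38.

729  111  38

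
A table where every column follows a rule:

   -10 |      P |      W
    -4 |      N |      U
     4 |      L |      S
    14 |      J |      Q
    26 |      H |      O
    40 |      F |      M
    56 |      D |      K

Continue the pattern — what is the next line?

74  B  I

For the first component, differences are 6, 8, 10, … (increasing by 2 each time): -10, -4, 4, 14, 26, 40, 56 → 74.
First letter — letters move back 2 places in the alphabet: P, N, L, J, H, F, D → B.
Second letter — letters move back 2 places in the alphabet: W, U, S, Q, O, M, K → I.
So the next line is 74  B  I.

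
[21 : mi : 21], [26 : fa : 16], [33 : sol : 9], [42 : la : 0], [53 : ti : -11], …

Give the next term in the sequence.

First slot: differences are 5, 7, 9, … (increasing by 2 each time), so 21, 26, 33, 42, 53 → 66.
For the note, runs through the solfège scale do→ti: mi, fa, sol, la, ti → do.
Third slot — together with the first slot always sums to 42: 21, 16, 9, 0, -11 → -24.
Putting it together: [66 : do : -24].

[66 : do : -24]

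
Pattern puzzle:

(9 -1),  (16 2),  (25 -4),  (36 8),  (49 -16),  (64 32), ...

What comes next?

First entry: 9, 16, 25, 36, 49, 64 → 81 (perfect squares: 3², 4², 5², …).
Second entry goes -1, 2, -4, 8, -16, 32 → -64 (×(-2) each step).
So the next pair is (81 -64).

(81 -64)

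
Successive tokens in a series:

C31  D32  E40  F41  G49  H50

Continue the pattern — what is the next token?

I58

Letter goes C, D, E, F, G, H → I (letters move forward 1 place in the alphabet).
Second component: 31, 32, 40, 41, 49, 50 → 58 (alternating steps +1, +8, +1, +8, …).
Putting it together: I58.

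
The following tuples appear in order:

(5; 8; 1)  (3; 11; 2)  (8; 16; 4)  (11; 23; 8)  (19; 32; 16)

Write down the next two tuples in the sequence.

(30; 43; 32), (49; 56; 64)

First part: 5, 3, 8, 11, 19 → 30 → 49 (each term is the sum of the two before it).
For the second part, differences are 3, 5, 7, … (increasing by 2 each time): 8, 11, 16, 23, 32 → 43 → 56.
Third part: 1, 2, 4, 8, 16 → 32 → 64 (×2 each step).
Putting the parts together: (30; 43; 32) and then (49; 56; 64).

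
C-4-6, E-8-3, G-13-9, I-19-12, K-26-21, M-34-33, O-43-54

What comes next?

Q-53-87

Letter — letters move forward 2 places in the alphabet: C, E, G, I, K, M, O → Q.
Second component: differences are 4, 5, 6, … (increasing by 1 each time), so 4, 8, 13, 19, 26, 34, 43 → 53.
Third component — each term is the sum of the two before it: 6, 3, 9, 12, 21, 33, 54 → 87.
So the next tag is Q-53-87.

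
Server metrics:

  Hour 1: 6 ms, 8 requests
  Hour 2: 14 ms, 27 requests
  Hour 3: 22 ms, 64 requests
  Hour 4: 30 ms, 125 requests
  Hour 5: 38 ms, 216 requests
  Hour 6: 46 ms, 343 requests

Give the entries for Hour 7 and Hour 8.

Ms goes 6, 14, 22, 30, 38, 46 → 54 → 62 (+8 each step).
Requests goes 8, 27, 64, 125, 216, 343 → 512 → 729 (perfect cubes: 2³, 3³, 4³, …).
Putting the parts together: 54 ms, 512 requests and then 62 ms, 729 requests.

54 ms, 512 requests; 62 ms, 729 requests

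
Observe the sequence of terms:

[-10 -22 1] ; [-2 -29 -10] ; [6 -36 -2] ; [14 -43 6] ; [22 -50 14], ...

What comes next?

[30 -57 22]

First entry: +8 each step, so -10, -2, 6, 14, 22 → 30.
Second entry goes -22, -29, -36, -43, -50 → -57 (−7 each step).
Third entry — always the previous value of the first entry: 1, -10, -2, 6, 14 → 22.
Combining the parts gives [30 -57 22].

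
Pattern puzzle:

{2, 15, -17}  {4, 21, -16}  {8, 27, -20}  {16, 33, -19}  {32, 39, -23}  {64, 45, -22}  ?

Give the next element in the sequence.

{128, 51, -26}

First entry goes 2, 4, 8, 16, 32, 64 → 128 (×2 each step).
Second entry: +6 each step, so 15, 21, 27, 33, 39, 45 → 51.
For the third entry, alternating steps +1, −4, +1, −4, …: -17, -16, -20, -19, -23, -22 → -26.
Putting it together: {128, 51, -26}.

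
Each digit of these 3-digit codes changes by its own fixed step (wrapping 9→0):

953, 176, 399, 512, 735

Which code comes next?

First digit: 9, 1, 3, 5, 7 → 9 (+2 each step, mod 10).
For the second digit, +2 each step, mod 10: 5, 7, 9, 1, 3 → 5.
Third digit: 3, 6, 9, 2, 5 → 8 (+3 each step, mod 10).
So the next code is 958.

958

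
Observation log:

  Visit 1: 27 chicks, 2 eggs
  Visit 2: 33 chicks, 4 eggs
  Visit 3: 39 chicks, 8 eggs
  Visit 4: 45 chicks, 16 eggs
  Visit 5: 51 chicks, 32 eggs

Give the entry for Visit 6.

For the chicks, +6 each step: 27, 33, 39, 45, 51 → 57.
Eggs: 2, 4, 8, 16, 32 → 64 (×2 each step).
So the next line is 57 chicks, 64 eggs.

57 chicks, 64 eggs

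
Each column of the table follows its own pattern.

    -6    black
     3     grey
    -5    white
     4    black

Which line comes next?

First component — alternating steps +9, −8, +9, −8, …: -6, 3, -5, 4 → -4.
Shade: black, grey, white, black → grey (repeats black → grey → white).
Combining the parts gives -4  grey.

-4  grey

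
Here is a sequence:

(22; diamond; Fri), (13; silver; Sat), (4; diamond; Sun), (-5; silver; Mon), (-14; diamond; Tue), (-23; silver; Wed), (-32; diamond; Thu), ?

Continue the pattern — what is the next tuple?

(-41; silver; Fri)

For the first component, −9 each step: 22, 13, 4, -5, -14, -23, -32 → -41.
Rank goes diamond, silver, diamond, silver, diamond, silver, diamond → silver (alternates diamond ↔ silver).
Day goes Fri, Sat, Sun, Mon, Tue, Wed, Thu → Fri (runs through the weekdays Mon→Sun).
Putting it together: (-41; silver; Fri).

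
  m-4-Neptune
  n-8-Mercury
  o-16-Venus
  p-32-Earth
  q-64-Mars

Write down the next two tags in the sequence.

r-128-Jupiter then s-256-Saturn

Letter — letters move forward 1 place in the alphabet: m, n, o, p, q → r → s.
For the second component, ×2 each step: 4, 8, 16, 32, 64 → 128 → 256.
Planet goes Neptune, Mercury, Venus, Earth, Mars → Jupiter → Saturn (runs through the planets Mercury→Neptune).
So the next two tags are r-128-Jupiter and s-256-Saturn.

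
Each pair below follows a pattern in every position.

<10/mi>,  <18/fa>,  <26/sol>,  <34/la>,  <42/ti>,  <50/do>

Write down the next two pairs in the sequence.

<58/re>, <66/mi>

First value goes 10, 18, 26, 34, 42, 50 → 58 → 66 (+8 each step).
Note: runs through the solfège scale do→ti; mi, fa, sol, la, ti, do → re → mi.
Putting the parts together: <58/re> and then <66/mi>.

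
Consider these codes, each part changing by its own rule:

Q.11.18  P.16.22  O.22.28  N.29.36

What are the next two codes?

Letter: Q, P, O, N → M → L (letters move back 1 place in the alphabet).
Second component: differences are 5, 6, 7, … (increasing by 1 each time), so 11, 16, 22, 29 → 37 → 46.
Third component — differences are 4, 6, 8, … (increasing by 2 each time): 18, 22, 28, 36 → 46 → 58.
So the next two codes are M.37.46 and L.46.58.

M.37.46, L.46.58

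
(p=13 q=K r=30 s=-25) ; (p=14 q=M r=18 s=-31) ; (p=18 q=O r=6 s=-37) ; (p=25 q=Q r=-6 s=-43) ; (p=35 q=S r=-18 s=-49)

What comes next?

P: differences are 1, 4, 7, … (increasing by 3 each time); 13, 14, 18, 25, 35 → 48.
Q — letters move forward 2 places in the alphabet: K, M, O, Q, S → U.
R: −12 each step; 30, 18, 6, -6, -18 → -30.
For the s, −6 each step: -25, -31, -37, -43, -49 → -55.
So the next tuple is (p=48 q=U r=-30 s=-55).

(p=48 q=U r=-30 s=-55)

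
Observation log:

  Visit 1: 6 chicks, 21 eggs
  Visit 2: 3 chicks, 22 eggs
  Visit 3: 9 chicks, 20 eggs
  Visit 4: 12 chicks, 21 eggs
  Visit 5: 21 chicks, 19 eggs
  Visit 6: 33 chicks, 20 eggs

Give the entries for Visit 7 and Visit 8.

54 chicks, 18 eggs; 87 chicks, 19 eggs

Chicks: 6, 3, 9, 12, 21, 33 → 54 → 87 (each term is the sum of the two before it).
For the eggs, alternating steps +1, −2, +1, −2, …: 21, 22, 20, 21, 19, 20 → 18 → 19.
Putting the parts together: 54 chicks, 18 eggs and then 87 chicks, 19 eggs.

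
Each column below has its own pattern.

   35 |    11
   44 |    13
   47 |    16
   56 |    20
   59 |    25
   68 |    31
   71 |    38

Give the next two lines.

First component: alternating steps +9, +3, +9, +3, …; 35, 44, 47, 56, 59, 68, 71 → 80 → 83.
Second component: differences are 2, 3, 4, … (increasing by 1 each time), so 11, 13, 16, 20, 25, 31, 38 → 46 → 55.
Putting the parts together: 80  46 and then 83  55.

80  46; 83  55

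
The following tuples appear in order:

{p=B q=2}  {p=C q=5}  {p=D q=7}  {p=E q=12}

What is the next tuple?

{p=F q=19}

P — letters move forward 1 place in the alphabet: B, C, D, E → F.
Q: each term is the sum of the two before it; 2, 5, 7, 12 → 19.
Putting it together: {p=F q=19}.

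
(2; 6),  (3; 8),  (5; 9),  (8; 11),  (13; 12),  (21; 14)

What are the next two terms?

First coordinate goes 2, 3, 5, 8, 13, 21 → 34 → 55 (each term is the sum of the two before it).
For the second coordinate, alternating steps +2, +1, +2, +1, …: 6, 8, 9, 11, 12, 14 → 15 → 17.
Putting the parts together: (34; 15) and then (55; 17).

(34; 15), (55; 17)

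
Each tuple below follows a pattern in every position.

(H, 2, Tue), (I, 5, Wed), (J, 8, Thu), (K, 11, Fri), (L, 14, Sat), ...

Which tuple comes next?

Letter goes H, I, J, K, L → M (letters move forward 1 place in the alphabet).
For the second slot, +3 each step: 2, 5, 8, 11, 14 → 17.
Day — runs through the weekdays Mon→Sun: Tue, Wed, Thu, Fri, Sat → Sun.
So the next tuple is (M, 17, Sun).

(M, 17, Sun)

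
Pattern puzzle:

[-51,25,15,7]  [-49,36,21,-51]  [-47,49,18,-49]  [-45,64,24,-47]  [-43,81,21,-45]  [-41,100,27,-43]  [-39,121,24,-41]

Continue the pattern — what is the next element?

[-37,144,30,-39]

First slot: +2 each step; -51, -49, -47, -45, -43, -41, -39 → -37.
Second slot: perfect squares: 5², 6², 7², …, so 25, 36, 49, 64, 81, 100, 121 → 144.
For the third slot, alternating steps +6, −3, +6, −3, …: 15, 21, 18, 24, 21, 27, 24 → 30.
Fourth slot: 7, -51, -49, -47, -45, -43, -41 → -39 (always the previous value of the first slot).
Combining the parts gives [-37,144,30,-39].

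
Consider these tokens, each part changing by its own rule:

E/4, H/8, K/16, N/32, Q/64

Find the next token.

T/128

Letter goes E, H, K, N, Q → T (letters move forward 3 places in the alphabet).
Second component — ×2 each step: 4, 8, 16, 32, 64 → 128.
Putting it together: T/128.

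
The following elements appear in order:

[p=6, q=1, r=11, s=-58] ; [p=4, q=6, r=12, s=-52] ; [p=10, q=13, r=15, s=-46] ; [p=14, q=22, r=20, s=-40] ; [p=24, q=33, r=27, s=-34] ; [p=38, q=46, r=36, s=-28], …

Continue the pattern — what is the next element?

[p=62, q=61, r=47, s=-22]

P goes 6, 4, 10, 14, 24, 38 → 62 (each term is the sum of the two before it).
Q: 1, 6, 13, 22, 33, 46 → 61 (differences are 5, 7, 9, … (increasing by 2 each time)).
R goes 11, 12, 15, 20, 27, 36 → 47 (differences are 1, 3, 5, … (increasing by 2 each time)).
S: +6 each step; -58, -52, -46, -40, -34, -28 → -22.
Combining the parts gives [p=62, q=61, r=47, s=-22].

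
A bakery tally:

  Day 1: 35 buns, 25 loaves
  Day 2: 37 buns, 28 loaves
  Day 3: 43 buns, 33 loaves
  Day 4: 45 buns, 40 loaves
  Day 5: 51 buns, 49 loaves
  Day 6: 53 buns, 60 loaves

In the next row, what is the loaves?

Loaves: differences are 3, 5, 7, … (increasing by 2 each time), so 25, 28, 33, 40, 49, 60 → 73.

73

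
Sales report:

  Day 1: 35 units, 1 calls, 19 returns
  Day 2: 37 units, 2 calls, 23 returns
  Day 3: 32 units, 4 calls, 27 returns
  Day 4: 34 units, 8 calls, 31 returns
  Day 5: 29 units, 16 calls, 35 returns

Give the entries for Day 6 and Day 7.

31 units, 32 calls, 39 returns; 26 units, 64 calls, 43 returns

Units — alternating steps +2, −5, +2, −5, …: 35, 37, 32, 34, 29 → 31 → 26.
For the calls, ×2 each step: 1, 2, 4, 8, 16 → 32 → 64.
For the returns, +4 each step: 19, 23, 27, 31, 35 → 39 → 43.
Putting the parts together: 31 units, 32 calls, 39 returns and then 26 units, 64 calls, 43 returns.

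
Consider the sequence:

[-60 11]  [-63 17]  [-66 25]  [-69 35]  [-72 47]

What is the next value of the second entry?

61

Second entry: differences are 6, 8, 10, … (increasing by 2 each time), so 11, 17, 25, 35, 47 → 61.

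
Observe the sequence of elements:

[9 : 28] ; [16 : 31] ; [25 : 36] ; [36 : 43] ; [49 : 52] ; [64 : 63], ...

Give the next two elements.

First slot — perfect squares: 3², 4², 5², …: 9, 16, 25, 36, 49, 64 → 81 → 100.
Second slot goes 28, 31, 36, 43, 52, 63 → 76 → 91 (differences are 3, 5, 7, … (increasing by 2 each time)).
Putting the parts together: [81 : 76] and then [100 : 91].

[81 : 76], [100 : 91]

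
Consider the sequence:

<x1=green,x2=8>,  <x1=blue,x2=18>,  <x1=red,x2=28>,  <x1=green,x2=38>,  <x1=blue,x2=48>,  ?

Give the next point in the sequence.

X1 — repeats green → blue → red: green, blue, red, green, blue → red.
X2 — +10 each step: 8, 18, 28, 38, 48 → 58.
So the next point is <x1=red,x2=58>.

<x1=red,x2=58>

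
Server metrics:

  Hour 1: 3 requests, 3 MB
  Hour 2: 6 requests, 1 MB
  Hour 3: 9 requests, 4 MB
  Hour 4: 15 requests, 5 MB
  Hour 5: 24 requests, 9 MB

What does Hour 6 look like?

39 requests, 14 MB

Requests goes 3, 6, 9, 15, 24 → 39 (each term is the sum of the two before it).
For the MB, each term is the sum of the two before it: 3, 1, 4, 5, 9 → 14.
Putting it together: 39 requests, 14 MB.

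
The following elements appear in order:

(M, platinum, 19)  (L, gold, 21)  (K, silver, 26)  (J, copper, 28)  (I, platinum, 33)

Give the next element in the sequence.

(H, gold, 35)

Letter: letters move back 1 place in the alphabet, so M, L, K, J, I → H.
Metal goes platinum, gold, silver, copper, platinum → gold (repeats platinum → gold → silver → copper).
Third entry: alternating steps +2, +5, +2, +5, …, so 19, 21, 26, 28, 33 → 35.
Combining the parts gives (H, gold, 35).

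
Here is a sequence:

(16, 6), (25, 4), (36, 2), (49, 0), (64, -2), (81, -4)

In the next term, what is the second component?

-6

For the second component, −2 each step: 6, 4, 2, 0, -2, -4 → -6.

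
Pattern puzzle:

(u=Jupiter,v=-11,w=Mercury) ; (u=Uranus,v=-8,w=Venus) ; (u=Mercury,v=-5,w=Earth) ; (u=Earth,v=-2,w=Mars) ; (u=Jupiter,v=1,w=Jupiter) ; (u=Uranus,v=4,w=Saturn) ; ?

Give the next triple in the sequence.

U: repeats Jupiter → Uranus → Mercury → Earth, so Jupiter, Uranus, Mercury, Earth, Jupiter, Uranus → Mercury.
V: +3 each step; -11, -8, -5, -2, 1, 4 → 7.
W: runs through the planets Mercury→Neptune; Mercury, Venus, Earth, Mars, Jupiter, Saturn → Uranus.
Combining the parts gives (u=Mercury,v=7,w=Uranus).

(u=Mercury,v=7,w=Uranus)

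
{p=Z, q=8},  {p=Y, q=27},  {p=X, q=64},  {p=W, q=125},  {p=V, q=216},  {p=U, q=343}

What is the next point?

{p=T, q=512}

For the p, letters move back 1 place in the alphabet: Z, Y, X, W, V, U → T.
Q goes 8, 27, 64, 125, 216, 343 → 512 (perfect cubes: 2³, 3³, 4³, …).
Combining the parts gives {p=T, q=512}.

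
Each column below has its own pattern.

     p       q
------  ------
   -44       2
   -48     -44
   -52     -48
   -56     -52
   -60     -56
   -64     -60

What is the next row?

For the column p, −4 each step: -44, -48, -52, -56, -60, -64 → -68.
Column q: always the previous value of the column p; 2, -44, -48, -52, -56, -60 → -64.
So the next row is -68  -64.

-68  -64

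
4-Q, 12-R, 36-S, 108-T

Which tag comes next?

324-U

First component: ×3 each step; 4, 12, 36, 108 → 324.
Letter: Q, R, S, T → U (letters move forward 1 place in the alphabet).
Combining the parts gives 324-U.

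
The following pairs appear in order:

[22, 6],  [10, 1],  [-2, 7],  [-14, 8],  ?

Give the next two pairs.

[-26, 15], [-38, 23]

First entry goes 22, 10, -2, -14 → -26 → -38 (−12 each step).
Second entry — each term is the sum of the two before it: 6, 1, 7, 8 → 15 → 23.
Putting the parts together: [-26, 15] and then [-38, 23].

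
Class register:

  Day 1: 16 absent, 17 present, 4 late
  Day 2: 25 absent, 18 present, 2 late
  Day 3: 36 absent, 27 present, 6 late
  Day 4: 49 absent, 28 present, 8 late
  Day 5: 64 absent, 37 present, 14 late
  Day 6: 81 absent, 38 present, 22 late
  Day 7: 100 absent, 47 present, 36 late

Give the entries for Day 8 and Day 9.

121 absent, 48 present, 58 late; 144 absent, 57 present, 94 late

Absent goes 16, 25, 36, 49, 64, 81, 100 → 121 → 144 (perfect squares: 4², 5², 6², …).
Present: alternating steps +1, +9, +1, +9, …, so 17, 18, 27, 28, 37, 38, 47 → 48 → 57.
Late: 4, 2, 6, 8, 14, 22, 36 → 58 → 94 (each term is the sum of the two before it).
So the next two lines are 121 absent, 48 present, 58 late and 144 absent, 57 present, 94 late.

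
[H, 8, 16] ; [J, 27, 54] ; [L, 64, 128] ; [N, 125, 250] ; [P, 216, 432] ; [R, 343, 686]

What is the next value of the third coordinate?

Letter goes H, J, L, N, P, R → T (letters move forward 2 places in the alphabet).
Second coordinate: perfect cubes: 2³, 3³, 4³, …; 8, 27, 64, 125, 216, 343 → 512.
Third coordinate: 16, 54, 128, 250, 432, 686 → 1024 (always 2 × the second coordinate).

1024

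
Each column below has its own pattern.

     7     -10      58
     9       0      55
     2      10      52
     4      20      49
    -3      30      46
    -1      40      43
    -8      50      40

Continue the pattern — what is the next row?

First component: alternating steps +2, −7, +2, −7, …; 7, 9, 2, 4, -3, -1, -8 → -6.
Second component: +10 each step; -10, 0, 10, 20, 30, 40, 50 → 60.
Third component: −3 each step, so 58, 55, 52, 49, 46, 43, 40 → 37.
Putting it together: -6  60  37.

-6  60  37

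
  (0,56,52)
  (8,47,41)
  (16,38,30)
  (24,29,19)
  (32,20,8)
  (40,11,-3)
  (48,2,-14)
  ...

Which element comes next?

(56,-7,-25)

First slot: +8 each step; 0, 8, 16, 24, 32, 40, 48 → 56.
Second slot: −9 each step; 56, 47, 38, 29, 20, 11, 2 → -7.
Third slot: 52, 41, 30, 19, 8, -3, -14 → -25 (−11 each step).
Combining the parts gives (56,-7,-25).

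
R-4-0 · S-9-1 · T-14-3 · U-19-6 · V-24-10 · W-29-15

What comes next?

Letter: R, S, T, U, V, W → X (letters move forward 1 place in the alphabet).
Second component goes 4, 9, 14, 19, 24, 29 → 34 (+5 each step).
Third component goes 0, 1, 3, 6, 10, 15 → 21 (differences are 1, 2, 3, … (increasing by 1 each time)).
Combining the parts gives X-34-21.

X-34-21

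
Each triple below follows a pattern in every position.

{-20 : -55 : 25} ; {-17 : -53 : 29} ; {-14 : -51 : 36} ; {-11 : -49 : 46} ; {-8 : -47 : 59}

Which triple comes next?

First part — +3 each step: -20, -17, -14, -11, -8 → -5.
Second part — +2 each step: -55, -53, -51, -49, -47 → -45.
Third part: 25, 29, 36, 46, 59 → 75 (differences are 4, 7, 10, … (increasing by 3 each time)).
Combining the parts gives {-5 : -45 : 75}.

{-5 : -45 : 75}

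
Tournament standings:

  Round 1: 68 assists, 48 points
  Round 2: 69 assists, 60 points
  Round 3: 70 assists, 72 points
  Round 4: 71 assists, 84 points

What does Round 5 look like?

72 assists, 96 points

Assists: +1 each step; 68, 69, 70, 71 → 72.
Points: 48, 60, 72, 84 → 96 (+12 each step).
So the next line is 72 assists, 96 points.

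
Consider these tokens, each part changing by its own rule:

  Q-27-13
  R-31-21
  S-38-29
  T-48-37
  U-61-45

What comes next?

V-77-53

Letter — letters move forward 1 place in the alphabet: Q, R, S, T, U → V.
Second component — differences are 4, 7, 10, … (increasing by 3 each time): 27, 31, 38, 48, 61 → 77.
Third component: +8 each step; 13, 21, 29, 37, 45 → 53.
Putting it together: V-77-53.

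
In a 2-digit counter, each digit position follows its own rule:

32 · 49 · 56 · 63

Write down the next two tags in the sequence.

First digit — +1 each step, mod 10: 3, 4, 5, 6 → 7 → 8.
Second digit — −3 each step, mod 10: 2, 9, 6, 3 → 0 → 7.
Putting the parts together: 70 and then 87.

70, 87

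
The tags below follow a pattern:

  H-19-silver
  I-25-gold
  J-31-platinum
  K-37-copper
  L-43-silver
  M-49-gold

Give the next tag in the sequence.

N-55-platinum

Letter: letters move forward 1 place in the alphabet, so H, I, J, K, L, M → N.
Second component: +6 each step, so 19, 25, 31, 37, 43, 49 → 55.
Metal goes silver, gold, platinum, copper, silver, gold → platinum (repeats silver → gold → platinum → copper).
Putting it together: N-55-platinum.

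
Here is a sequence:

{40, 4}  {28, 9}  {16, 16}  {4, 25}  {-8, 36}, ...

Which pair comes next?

{-20, 49}

First coordinate goes 40, 28, 16, 4, -8 → -20 (−12 each step).
Second coordinate: perfect squares: 2², 3², 4², …; 4, 9, 16, 25, 36 → 49.
Combining the parts gives {-20, 49}.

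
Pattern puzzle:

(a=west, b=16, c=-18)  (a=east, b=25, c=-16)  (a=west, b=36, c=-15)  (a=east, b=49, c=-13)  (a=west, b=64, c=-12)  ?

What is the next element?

(a=east, b=81, c=-10)

A — alternates west ↔ east: west, east, west, east, west → east.
B: perfect squares: 4², 5², 6², …; 16, 25, 36, 49, 64 → 81.
C: alternating steps +2, +1, +2, +1, …, so -18, -16, -15, -13, -12 → -10.
So the next element is (a=east, b=81, c=-10).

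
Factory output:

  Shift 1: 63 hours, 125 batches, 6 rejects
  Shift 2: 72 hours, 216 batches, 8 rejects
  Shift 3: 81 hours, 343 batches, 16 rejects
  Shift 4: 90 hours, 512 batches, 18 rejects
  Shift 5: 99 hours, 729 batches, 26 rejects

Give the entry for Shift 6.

108 hours, 1000 batches, 28 rejects

Hours goes 63, 72, 81, 90, 99 → 108 (+9 each step).
Batches goes 125, 216, 343, 512, 729 → 1000 (perfect cubes: 5³, 6³, 7³, …).
Rejects: alternating steps +2, +8, +2, +8, …, so 6, 8, 16, 18, 26 → 28.
Combining the parts gives 108 hours, 1000 batches, 28 rejects.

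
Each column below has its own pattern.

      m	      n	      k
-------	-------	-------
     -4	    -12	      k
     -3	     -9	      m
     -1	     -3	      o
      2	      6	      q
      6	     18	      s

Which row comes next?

11  33  u

For the column m, differences are 1, 2, 3, … (increasing by 1 each time): -4, -3, -1, 2, 6 → 11.
For the column n, always 3 × the column m: -12, -9, -3, 6, 18 → 33.
Column k: letters move forward 2 places in the alphabet; k, m, o, q, s → u.
Combining the parts gives 11  33  u.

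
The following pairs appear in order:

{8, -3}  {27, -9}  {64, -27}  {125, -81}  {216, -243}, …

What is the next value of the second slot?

-729

Second slot: -3, -9, -27, -81, -243 → -729 (×3 each step).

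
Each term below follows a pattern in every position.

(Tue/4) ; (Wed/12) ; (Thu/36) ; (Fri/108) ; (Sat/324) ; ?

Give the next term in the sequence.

(Sun/972)

Day: runs through the weekdays Mon→Sun; Tue, Wed, Thu, Fri, Sat → Sun.
Second entry: 4, 12, 36, 108, 324 → 972 (×3 each step).
Putting it together: (Sun/972).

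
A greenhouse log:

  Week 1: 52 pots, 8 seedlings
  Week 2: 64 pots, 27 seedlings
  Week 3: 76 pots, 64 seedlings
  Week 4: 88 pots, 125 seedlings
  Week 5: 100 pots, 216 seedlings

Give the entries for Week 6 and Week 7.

Pots: 52, 64, 76, 88, 100 → 112 → 124 (+12 each step).
Seedlings goes 8, 27, 64, 125, 216 → 343 → 512 (perfect cubes: 2³, 3³, 4³, …).
So the next two lines are 112 pots, 343 seedlings and 124 pots, 512 seedlings.

112 pots, 343 seedlings; 124 pots, 512 seedlings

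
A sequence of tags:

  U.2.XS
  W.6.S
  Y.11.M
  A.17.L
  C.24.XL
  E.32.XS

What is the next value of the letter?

G

Letter: letters move forward 2 places in the alphabet, wrapping Z→A, so U, W, Y, A, C, E → G.
Second component: differences are 4, 5, 6, … (increasing by 1 each time), so 2, 6, 11, 17, 24, 32 → 41.
Size — repeats XS → S → M → L → XL: XS, S, M, L, XL, XS → S.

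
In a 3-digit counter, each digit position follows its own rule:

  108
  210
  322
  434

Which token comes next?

First digit goes 1, 2, 3, 4 → 5 (+1 each step, mod 10).
Second digit goes 0, 1, 2, 3 → 4 (+1 each step, mod 10).
Third digit — +2 each step, mod 10: 8, 0, 2, 4 → 6.
So the next token is 546.

546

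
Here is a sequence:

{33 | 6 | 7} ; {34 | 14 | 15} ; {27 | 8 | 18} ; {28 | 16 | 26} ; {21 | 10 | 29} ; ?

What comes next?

{22 | 18 | 37}

First component: 33, 34, 27, 28, 21 → 22 (alternating steps +1, −7, +1, −7, …).
Second component: alternating steps +8, −6, +8, −6, …, so 6, 14, 8, 16, 10 → 18.
Third component goes 7, 15, 18, 26, 29 → 37 (alternating steps +8, +3, +8, +3, …).
Putting it together: {22 | 18 | 37}.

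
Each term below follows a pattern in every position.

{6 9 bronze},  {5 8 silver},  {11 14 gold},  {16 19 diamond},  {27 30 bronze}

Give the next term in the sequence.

First slot: each term is the sum of the two before it; 6, 5, 11, 16, 27 → 43.
Second slot: always 3 more than the first slot; 9, 8, 14, 19, 30 → 46.
Rank: bronze, silver, gold, diamond, bronze → silver (repeats bronze → silver → gold → diamond).
Combining the parts gives {43 46 silver}.

{43 46 silver}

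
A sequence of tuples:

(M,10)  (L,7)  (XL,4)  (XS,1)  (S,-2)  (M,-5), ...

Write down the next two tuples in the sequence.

(L,-8), (XL,-11)

Size — repeats M → L → XL → XS → S: M, L, XL, XS, S, M → L → XL.
For the second entry, −3 each step: 10, 7, 4, 1, -2, -5 → -8 → -11.
So the next two tuples are (L,-8) and (XL,-11).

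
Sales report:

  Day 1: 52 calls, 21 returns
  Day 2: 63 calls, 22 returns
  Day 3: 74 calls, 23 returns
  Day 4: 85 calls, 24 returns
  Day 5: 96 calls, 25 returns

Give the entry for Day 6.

107 calls, 26 returns

Calls: +11 each step; 52, 63, 74, 85, 96 → 107.
Returns — +1 each step: 21, 22, 23, 24, 25 → 26.
Putting it together: 107 calls, 26 returns.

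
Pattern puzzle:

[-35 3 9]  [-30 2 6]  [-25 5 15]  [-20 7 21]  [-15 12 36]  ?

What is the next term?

First part: -35, -30, -25, -20, -15 → -10 (+5 each step).
Second part — each term is the sum of the two before it: 3, 2, 5, 7, 12 → 19.
Third part — always 3 × the second part: 9, 6, 15, 21, 36 → 57.
Combining the parts gives [-10 19 57].

[-10 19 57]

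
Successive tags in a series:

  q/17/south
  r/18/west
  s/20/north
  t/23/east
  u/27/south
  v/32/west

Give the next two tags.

w/38/north then x/45/east

Letter: letters move forward 1 place in the alphabet, so q, r, s, t, u, v → w → x.
Second component — differences are 1, 2, 3, … (increasing by 1 each time): 17, 18, 20, 23, 27, 32 → 38 → 45.
Direction goes south, west, north, east, south, west → north → east (repeats south → west → north → east).
So the next two tags are w/38/north and x/45/east.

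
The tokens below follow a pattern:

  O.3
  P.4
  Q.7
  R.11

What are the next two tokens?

Letter: letters move forward 1 place in the alphabet, so O, P, Q, R → S → T.
Second component: 3, 4, 7, 11 → 18 → 29 (each term is the sum of the two before it).
Putting the parts together: S.18 and then T.29.

S.18 then T.29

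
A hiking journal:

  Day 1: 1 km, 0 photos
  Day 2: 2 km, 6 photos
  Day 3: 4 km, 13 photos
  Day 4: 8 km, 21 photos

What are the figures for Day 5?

16 km, 30 photos

For the km, ×2 each step: 1, 2, 4, 8 → 16.
Photos: 0, 6, 13, 21 → 30 (differences are 6, 7, 8, … (increasing by 1 each time)).
Putting it together: 16 km, 30 photos.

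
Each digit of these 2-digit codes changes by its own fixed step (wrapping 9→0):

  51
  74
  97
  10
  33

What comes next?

First digit — +2 each step, mod 10: 5, 7, 9, 1, 3 → 5.
Second digit: +3 each step, mod 10; 1, 4, 7, 0, 3 → 6.
Combining the parts gives 56.

56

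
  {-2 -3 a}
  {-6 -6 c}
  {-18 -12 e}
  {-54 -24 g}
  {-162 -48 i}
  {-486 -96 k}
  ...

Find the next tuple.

First entry: -2, -6, -18, -54, -162, -486 → -1458 (×3 each step).
Second entry goes -3, -6, -12, -24, -48, -96 → -192 (×2 each step).
Letter goes a, c, e, g, i, k → m (letters move forward 2 places in the alphabet).
Combining the parts gives {-1458 -192 m}.

{-1458 -192 m}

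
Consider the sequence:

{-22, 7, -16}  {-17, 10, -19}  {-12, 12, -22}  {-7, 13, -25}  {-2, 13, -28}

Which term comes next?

{3, 12, -31}

First coordinate: +5 each step, so -22, -17, -12, -7, -2 → 3.
Second coordinate: differences are 3, 2, 1, … (decreasing by 1 each time), so 7, 10, 12, 13, 13 → 12.
Third coordinate — −3 each step: -16, -19, -22, -25, -28 → -31.
Combining the parts gives {3, 12, -31}.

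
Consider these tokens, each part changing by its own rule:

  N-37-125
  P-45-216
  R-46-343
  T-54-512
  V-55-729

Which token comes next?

X-63-1000

Letter — letters move forward 2 places in the alphabet: N, P, R, T, V → X.
Second component — alternating steps +8, +1, +8, +1, …: 37, 45, 46, 54, 55 → 63.
Third component — perfect cubes: 5³, 6³, 7³, …: 125, 216, 343, 512, 729 → 1000.
Putting it together: X-63-1000.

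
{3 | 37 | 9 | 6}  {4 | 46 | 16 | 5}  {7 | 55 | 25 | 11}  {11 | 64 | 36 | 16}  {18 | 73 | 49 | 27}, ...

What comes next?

{29 | 82 | 64 | 43}

First component: each term is the sum of the two before it; 3, 4, 7, 11, 18 → 29.
Second component: +9 each step; 37, 46, 55, 64, 73 → 82.
Third component: perfect squares: 3², 4², 5², …, so 9, 16, 25, 36, 49 → 64.
Fourth component: each term is the sum of the two before it, so 6, 5, 11, 16, 27 → 43.
So the next 4-tuple is {29 | 82 | 64 | 43}.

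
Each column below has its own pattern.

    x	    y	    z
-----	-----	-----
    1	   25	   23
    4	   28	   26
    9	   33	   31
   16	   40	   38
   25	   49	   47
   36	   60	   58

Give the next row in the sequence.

Column x: 1, 4, 9, 16, 25, 36 → 49 (perfect squares: 1², 2², 3², …).
Column y: differences are 3, 5, 7, … (increasing by 2 each time); 25, 28, 33, 40, 49, 60 → 73.
Column z: always 2 less than the column y; 23, 26, 31, 38, 47, 58 → 71.
Combining the parts gives 49  73  71.

49  73  71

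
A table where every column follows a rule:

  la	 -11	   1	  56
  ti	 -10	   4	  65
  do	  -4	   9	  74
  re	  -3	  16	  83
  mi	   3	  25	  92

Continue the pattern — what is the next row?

fa  4  36  101

For the note, runs through the solfège scale do→ti: la, ti, do, re, mi → fa.
Second component: alternating steps +1, +6, +1, +6, …, so -11, -10, -4, -3, 3 → 4.
Third component goes 1, 4, 9, 16, 25 → 36 (perfect squares: 1², 2², 3², …).
Fourth component: 56, 65, 74, 83, 92 → 101 (+9 each step).
Combining the parts gives fa  4  36  101.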